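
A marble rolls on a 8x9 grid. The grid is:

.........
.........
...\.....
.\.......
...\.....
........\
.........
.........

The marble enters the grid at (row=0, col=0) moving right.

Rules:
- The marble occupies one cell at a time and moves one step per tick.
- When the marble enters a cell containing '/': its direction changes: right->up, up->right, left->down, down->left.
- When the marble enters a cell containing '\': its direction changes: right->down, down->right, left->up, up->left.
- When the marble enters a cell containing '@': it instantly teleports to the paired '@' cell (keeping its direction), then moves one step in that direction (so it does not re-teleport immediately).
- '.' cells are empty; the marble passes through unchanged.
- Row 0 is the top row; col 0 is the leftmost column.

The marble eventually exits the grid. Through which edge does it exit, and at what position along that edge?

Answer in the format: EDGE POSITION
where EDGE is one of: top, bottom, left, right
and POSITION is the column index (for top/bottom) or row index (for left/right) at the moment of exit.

Answer: right 0

Derivation:
Step 1: enter (0,0), '.' pass, move right to (0,1)
Step 2: enter (0,1), '.' pass, move right to (0,2)
Step 3: enter (0,2), '.' pass, move right to (0,3)
Step 4: enter (0,3), '.' pass, move right to (0,4)
Step 5: enter (0,4), '.' pass, move right to (0,5)
Step 6: enter (0,5), '.' pass, move right to (0,6)
Step 7: enter (0,6), '.' pass, move right to (0,7)
Step 8: enter (0,7), '.' pass, move right to (0,8)
Step 9: enter (0,8), '.' pass, move right to (0,9)
Step 10: at (0,9) — EXIT via right edge, pos 0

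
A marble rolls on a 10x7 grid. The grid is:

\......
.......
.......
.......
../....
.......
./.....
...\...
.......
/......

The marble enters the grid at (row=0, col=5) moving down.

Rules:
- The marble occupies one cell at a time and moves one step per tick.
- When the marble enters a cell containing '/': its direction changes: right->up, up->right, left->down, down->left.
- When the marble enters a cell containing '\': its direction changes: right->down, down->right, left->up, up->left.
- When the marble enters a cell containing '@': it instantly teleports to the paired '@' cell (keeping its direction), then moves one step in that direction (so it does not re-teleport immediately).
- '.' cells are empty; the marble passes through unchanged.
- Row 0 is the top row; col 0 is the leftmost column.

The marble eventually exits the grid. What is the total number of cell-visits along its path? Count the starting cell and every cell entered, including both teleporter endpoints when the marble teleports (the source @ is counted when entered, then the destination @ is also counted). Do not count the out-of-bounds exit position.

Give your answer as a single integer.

Answer: 10

Derivation:
Step 1: enter (0,5), '.' pass, move down to (1,5)
Step 2: enter (1,5), '.' pass, move down to (2,5)
Step 3: enter (2,5), '.' pass, move down to (3,5)
Step 4: enter (3,5), '.' pass, move down to (4,5)
Step 5: enter (4,5), '.' pass, move down to (5,5)
Step 6: enter (5,5), '.' pass, move down to (6,5)
Step 7: enter (6,5), '.' pass, move down to (7,5)
Step 8: enter (7,5), '.' pass, move down to (8,5)
Step 9: enter (8,5), '.' pass, move down to (9,5)
Step 10: enter (9,5), '.' pass, move down to (10,5)
Step 11: at (10,5) — EXIT via bottom edge, pos 5
Path length (cell visits): 10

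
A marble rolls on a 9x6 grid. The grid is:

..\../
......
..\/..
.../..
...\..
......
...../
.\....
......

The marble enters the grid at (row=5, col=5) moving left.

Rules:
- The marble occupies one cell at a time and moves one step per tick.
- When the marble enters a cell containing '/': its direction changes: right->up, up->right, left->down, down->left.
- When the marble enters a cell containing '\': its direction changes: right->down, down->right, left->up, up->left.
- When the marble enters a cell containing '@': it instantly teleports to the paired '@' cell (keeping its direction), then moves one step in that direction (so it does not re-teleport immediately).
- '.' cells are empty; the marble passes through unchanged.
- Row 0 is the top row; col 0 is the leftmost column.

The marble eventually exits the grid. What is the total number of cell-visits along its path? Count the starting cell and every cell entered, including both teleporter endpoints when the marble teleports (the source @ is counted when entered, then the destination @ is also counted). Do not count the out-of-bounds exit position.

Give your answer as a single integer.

Step 1: enter (5,5), '.' pass, move left to (5,4)
Step 2: enter (5,4), '.' pass, move left to (5,3)
Step 3: enter (5,3), '.' pass, move left to (5,2)
Step 4: enter (5,2), '.' pass, move left to (5,1)
Step 5: enter (5,1), '.' pass, move left to (5,0)
Step 6: enter (5,0), '.' pass, move left to (5,-1)
Step 7: at (5,-1) — EXIT via left edge, pos 5
Path length (cell visits): 6

Answer: 6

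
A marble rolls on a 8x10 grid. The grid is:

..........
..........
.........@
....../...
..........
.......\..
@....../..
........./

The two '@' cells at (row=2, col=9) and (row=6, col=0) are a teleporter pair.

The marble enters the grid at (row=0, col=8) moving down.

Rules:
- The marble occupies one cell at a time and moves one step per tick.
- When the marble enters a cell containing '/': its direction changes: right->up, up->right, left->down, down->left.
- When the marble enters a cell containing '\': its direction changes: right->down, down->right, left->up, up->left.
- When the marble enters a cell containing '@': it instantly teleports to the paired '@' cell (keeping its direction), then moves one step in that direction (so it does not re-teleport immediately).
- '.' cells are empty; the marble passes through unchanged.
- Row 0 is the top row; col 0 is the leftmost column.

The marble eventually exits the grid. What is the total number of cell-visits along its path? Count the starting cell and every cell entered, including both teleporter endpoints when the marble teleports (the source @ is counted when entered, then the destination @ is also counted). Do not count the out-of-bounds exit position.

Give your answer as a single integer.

Step 1: enter (0,8), '.' pass, move down to (1,8)
Step 2: enter (1,8), '.' pass, move down to (2,8)
Step 3: enter (2,8), '.' pass, move down to (3,8)
Step 4: enter (3,8), '.' pass, move down to (4,8)
Step 5: enter (4,8), '.' pass, move down to (5,8)
Step 6: enter (5,8), '.' pass, move down to (6,8)
Step 7: enter (6,8), '.' pass, move down to (7,8)
Step 8: enter (7,8), '.' pass, move down to (8,8)
Step 9: at (8,8) — EXIT via bottom edge, pos 8
Path length (cell visits): 8

Answer: 8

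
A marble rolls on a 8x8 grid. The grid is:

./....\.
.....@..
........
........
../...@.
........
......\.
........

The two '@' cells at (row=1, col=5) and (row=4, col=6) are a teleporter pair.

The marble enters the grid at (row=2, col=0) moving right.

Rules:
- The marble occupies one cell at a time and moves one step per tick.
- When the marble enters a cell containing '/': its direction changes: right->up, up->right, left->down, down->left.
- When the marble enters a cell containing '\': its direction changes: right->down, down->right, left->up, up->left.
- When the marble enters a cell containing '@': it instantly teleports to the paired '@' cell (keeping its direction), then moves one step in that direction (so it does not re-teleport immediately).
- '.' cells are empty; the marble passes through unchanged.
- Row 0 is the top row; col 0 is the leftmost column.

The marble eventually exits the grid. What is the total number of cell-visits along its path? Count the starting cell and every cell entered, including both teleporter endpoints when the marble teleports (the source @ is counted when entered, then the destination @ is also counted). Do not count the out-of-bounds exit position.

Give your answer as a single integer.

Step 1: enter (2,0), '.' pass, move right to (2,1)
Step 2: enter (2,1), '.' pass, move right to (2,2)
Step 3: enter (2,2), '.' pass, move right to (2,3)
Step 4: enter (2,3), '.' pass, move right to (2,4)
Step 5: enter (2,4), '.' pass, move right to (2,5)
Step 6: enter (2,5), '.' pass, move right to (2,6)
Step 7: enter (2,6), '.' pass, move right to (2,7)
Step 8: enter (2,7), '.' pass, move right to (2,8)
Step 9: at (2,8) — EXIT via right edge, pos 2
Path length (cell visits): 8

Answer: 8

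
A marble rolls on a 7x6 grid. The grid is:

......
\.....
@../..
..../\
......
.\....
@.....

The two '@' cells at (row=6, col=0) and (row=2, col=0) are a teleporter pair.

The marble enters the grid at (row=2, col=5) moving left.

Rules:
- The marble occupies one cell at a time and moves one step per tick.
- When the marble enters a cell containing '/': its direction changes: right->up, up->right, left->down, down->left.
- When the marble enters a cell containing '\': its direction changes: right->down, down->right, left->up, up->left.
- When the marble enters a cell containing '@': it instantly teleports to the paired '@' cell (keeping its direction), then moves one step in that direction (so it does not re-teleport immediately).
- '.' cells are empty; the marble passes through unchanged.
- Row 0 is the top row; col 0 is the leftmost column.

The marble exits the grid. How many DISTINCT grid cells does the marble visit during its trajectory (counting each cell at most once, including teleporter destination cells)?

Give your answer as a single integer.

Step 1: enter (2,5), '.' pass, move left to (2,4)
Step 2: enter (2,4), '.' pass, move left to (2,3)
Step 3: enter (2,3), '/' deflects left->down, move down to (3,3)
Step 4: enter (3,3), '.' pass, move down to (4,3)
Step 5: enter (4,3), '.' pass, move down to (5,3)
Step 6: enter (5,3), '.' pass, move down to (6,3)
Step 7: enter (6,3), '.' pass, move down to (7,3)
Step 8: at (7,3) — EXIT via bottom edge, pos 3
Distinct cells visited: 7 (path length 7)

Answer: 7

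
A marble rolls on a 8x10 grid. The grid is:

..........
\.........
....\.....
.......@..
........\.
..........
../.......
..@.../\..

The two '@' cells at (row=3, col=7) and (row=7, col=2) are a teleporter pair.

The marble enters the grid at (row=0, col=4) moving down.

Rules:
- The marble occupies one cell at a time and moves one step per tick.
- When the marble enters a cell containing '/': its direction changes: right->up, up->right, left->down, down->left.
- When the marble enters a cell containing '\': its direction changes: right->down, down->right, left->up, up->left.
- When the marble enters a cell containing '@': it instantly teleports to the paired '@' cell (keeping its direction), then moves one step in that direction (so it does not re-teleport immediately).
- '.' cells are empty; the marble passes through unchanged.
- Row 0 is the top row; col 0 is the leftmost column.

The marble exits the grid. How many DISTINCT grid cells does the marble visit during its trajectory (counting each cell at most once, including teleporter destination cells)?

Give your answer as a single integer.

Answer: 8

Derivation:
Step 1: enter (0,4), '.' pass, move down to (1,4)
Step 2: enter (1,4), '.' pass, move down to (2,4)
Step 3: enter (2,4), '\' deflects down->right, move right to (2,5)
Step 4: enter (2,5), '.' pass, move right to (2,6)
Step 5: enter (2,6), '.' pass, move right to (2,7)
Step 6: enter (2,7), '.' pass, move right to (2,8)
Step 7: enter (2,8), '.' pass, move right to (2,9)
Step 8: enter (2,9), '.' pass, move right to (2,10)
Step 9: at (2,10) — EXIT via right edge, pos 2
Distinct cells visited: 8 (path length 8)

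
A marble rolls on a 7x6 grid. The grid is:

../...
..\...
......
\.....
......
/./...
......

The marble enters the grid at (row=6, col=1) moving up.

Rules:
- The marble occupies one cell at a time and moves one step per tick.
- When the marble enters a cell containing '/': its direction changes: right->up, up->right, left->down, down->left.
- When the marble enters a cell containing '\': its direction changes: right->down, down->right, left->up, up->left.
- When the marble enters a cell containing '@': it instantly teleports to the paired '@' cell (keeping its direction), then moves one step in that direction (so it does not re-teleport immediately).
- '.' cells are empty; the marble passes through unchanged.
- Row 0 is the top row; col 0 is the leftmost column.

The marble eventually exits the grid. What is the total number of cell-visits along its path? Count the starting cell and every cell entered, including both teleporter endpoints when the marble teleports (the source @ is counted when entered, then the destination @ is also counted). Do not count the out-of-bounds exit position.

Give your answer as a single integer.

Answer: 7

Derivation:
Step 1: enter (6,1), '.' pass, move up to (5,1)
Step 2: enter (5,1), '.' pass, move up to (4,1)
Step 3: enter (4,1), '.' pass, move up to (3,1)
Step 4: enter (3,1), '.' pass, move up to (2,1)
Step 5: enter (2,1), '.' pass, move up to (1,1)
Step 6: enter (1,1), '.' pass, move up to (0,1)
Step 7: enter (0,1), '.' pass, move up to (-1,1)
Step 8: at (-1,1) — EXIT via top edge, pos 1
Path length (cell visits): 7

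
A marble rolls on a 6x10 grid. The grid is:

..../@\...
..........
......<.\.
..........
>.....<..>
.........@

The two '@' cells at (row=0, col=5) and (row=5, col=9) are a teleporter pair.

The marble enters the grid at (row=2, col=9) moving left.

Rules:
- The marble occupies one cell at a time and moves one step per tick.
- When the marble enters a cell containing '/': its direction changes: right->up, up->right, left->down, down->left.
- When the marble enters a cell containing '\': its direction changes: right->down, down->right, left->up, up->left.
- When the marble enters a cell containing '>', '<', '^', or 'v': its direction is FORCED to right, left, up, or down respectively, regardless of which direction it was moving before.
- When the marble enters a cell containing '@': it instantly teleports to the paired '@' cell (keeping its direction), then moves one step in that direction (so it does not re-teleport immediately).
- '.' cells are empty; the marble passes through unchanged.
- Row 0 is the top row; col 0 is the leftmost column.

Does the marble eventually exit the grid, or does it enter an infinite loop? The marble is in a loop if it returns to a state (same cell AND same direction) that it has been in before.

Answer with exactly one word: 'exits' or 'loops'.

Step 1: enter (2,9), '.' pass, move left to (2,8)
Step 2: enter (2,8), '\' deflects left->up, move up to (1,8)
Step 3: enter (1,8), '.' pass, move up to (0,8)
Step 4: enter (0,8), '.' pass, move up to (-1,8)
Step 5: at (-1,8) — EXIT via top edge, pos 8

Answer: exits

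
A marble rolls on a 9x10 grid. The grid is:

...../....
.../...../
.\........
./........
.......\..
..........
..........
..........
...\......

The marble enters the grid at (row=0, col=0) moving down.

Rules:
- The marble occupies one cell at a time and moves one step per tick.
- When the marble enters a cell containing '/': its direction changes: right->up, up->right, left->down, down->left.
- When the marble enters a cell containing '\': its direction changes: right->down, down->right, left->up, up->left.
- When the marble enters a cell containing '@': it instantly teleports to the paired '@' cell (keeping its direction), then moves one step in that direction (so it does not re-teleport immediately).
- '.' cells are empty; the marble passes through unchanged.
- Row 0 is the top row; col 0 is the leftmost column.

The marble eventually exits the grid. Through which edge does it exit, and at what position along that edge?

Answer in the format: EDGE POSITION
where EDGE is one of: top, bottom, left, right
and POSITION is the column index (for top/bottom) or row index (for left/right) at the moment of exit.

Step 1: enter (0,0), '.' pass, move down to (1,0)
Step 2: enter (1,0), '.' pass, move down to (2,0)
Step 3: enter (2,0), '.' pass, move down to (3,0)
Step 4: enter (3,0), '.' pass, move down to (4,0)
Step 5: enter (4,0), '.' pass, move down to (5,0)
Step 6: enter (5,0), '.' pass, move down to (6,0)
Step 7: enter (6,0), '.' pass, move down to (7,0)
Step 8: enter (7,0), '.' pass, move down to (8,0)
Step 9: enter (8,0), '.' pass, move down to (9,0)
Step 10: at (9,0) — EXIT via bottom edge, pos 0

Answer: bottom 0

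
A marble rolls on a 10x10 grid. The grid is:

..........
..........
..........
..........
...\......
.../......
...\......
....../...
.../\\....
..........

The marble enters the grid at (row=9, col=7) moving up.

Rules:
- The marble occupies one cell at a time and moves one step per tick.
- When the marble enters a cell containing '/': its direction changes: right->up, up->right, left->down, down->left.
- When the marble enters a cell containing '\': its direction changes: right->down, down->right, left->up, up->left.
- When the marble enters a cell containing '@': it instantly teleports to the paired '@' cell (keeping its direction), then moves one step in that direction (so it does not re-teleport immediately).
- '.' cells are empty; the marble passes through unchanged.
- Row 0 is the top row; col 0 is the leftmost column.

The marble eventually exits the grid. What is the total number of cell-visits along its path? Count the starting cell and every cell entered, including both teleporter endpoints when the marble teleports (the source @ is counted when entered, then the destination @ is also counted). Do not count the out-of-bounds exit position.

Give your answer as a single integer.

Answer: 10

Derivation:
Step 1: enter (9,7), '.' pass, move up to (8,7)
Step 2: enter (8,7), '.' pass, move up to (7,7)
Step 3: enter (7,7), '.' pass, move up to (6,7)
Step 4: enter (6,7), '.' pass, move up to (5,7)
Step 5: enter (5,7), '.' pass, move up to (4,7)
Step 6: enter (4,7), '.' pass, move up to (3,7)
Step 7: enter (3,7), '.' pass, move up to (2,7)
Step 8: enter (2,7), '.' pass, move up to (1,7)
Step 9: enter (1,7), '.' pass, move up to (0,7)
Step 10: enter (0,7), '.' pass, move up to (-1,7)
Step 11: at (-1,7) — EXIT via top edge, pos 7
Path length (cell visits): 10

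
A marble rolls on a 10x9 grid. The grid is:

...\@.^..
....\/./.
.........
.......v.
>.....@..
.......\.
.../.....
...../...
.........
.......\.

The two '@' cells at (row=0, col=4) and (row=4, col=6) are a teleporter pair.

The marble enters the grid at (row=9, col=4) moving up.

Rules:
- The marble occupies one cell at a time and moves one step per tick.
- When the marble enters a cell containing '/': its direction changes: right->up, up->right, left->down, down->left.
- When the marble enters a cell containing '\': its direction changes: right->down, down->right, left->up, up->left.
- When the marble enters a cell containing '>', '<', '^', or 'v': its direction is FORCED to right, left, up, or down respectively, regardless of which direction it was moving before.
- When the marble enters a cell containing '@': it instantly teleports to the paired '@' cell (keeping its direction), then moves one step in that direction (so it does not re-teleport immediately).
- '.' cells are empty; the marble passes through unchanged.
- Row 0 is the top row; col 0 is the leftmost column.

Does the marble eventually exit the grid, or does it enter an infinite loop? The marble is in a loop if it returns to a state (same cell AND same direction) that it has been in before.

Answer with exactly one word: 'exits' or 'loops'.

Step 1: enter (9,4), '.' pass, move up to (8,4)
Step 2: enter (8,4), '.' pass, move up to (7,4)
Step 3: enter (7,4), '.' pass, move up to (6,4)
Step 4: enter (6,4), '.' pass, move up to (5,4)
Step 5: enter (5,4), '.' pass, move up to (4,4)
Step 6: enter (4,4), '.' pass, move up to (3,4)
Step 7: enter (3,4), '.' pass, move up to (2,4)
Step 8: enter (2,4), '.' pass, move up to (1,4)
Step 9: enter (1,4), '\' deflects up->left, move left to (1,3)
Step 10: enter (1,3), '.' pass, move left to (1,2)
Step 11: enter (1,2), '.' pass, move left to (1,1)
Step 12: enter (1,1), '.' pass, move left to (1,0)
Step 13: enter (1,0), '.' pass, move left to (1,-1)
Step 14: at (1,-1) — EXIT via left edge, pos 1

Answer: exits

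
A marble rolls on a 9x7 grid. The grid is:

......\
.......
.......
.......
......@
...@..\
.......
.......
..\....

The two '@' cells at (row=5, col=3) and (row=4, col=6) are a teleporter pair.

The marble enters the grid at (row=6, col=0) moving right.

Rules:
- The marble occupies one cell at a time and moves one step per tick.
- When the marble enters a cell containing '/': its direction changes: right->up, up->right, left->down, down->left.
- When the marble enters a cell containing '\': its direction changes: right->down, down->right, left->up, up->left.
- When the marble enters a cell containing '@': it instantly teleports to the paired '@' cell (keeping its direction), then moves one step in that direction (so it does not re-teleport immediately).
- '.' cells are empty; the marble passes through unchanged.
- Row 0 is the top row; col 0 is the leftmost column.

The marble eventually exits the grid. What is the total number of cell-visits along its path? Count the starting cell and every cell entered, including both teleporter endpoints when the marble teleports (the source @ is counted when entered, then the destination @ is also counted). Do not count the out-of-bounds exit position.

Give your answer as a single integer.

Answer: 7

Derivation:
Step 1: enter (6,0), '.' pass, move right to (6,1)
Step 2: enter (6,1), '.' pass, move right to (6,2)
Step 3: enter (6,2), '.' pass, move right to (6,3)
Step 4: enter (6,3), '.' pass, move right to (6,4)
Step 5: enter (6,4), '.' pass, move right to (6,5)
Step 6: enter (6,5), '.' pass, move right to (6,6)
Step 7: enter (6,6), '.' pass, move right to (6,7)
Step 8: at (6,7) — EXIT via right edge, pos 6
Path length (cell visits): 7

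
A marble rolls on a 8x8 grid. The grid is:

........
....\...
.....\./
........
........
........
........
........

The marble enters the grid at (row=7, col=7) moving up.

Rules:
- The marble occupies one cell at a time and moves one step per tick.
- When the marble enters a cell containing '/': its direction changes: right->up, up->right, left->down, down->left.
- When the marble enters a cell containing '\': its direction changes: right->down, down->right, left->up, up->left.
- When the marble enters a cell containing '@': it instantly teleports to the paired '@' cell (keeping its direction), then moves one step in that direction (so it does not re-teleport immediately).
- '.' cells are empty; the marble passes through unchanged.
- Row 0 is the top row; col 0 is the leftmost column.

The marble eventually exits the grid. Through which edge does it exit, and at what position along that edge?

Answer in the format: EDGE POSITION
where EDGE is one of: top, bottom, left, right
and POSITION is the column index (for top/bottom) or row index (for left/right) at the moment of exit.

Step 1: enter (7,7), '.' pass, move up to (6,7)
Step 2: enter (6,7), '.' pass, move up to (5,7)
Step 3: enter (5,7), '.' pass, move up to (4,7)
Step 4: enter (4,7), '.' pass, move up to (3,7)
Step 5: enter (3,7), '.' pass, move up to (2,7)
Step 6: enter (2,7), '/' deflects up->right, move right to (2,8)
Step 7: at (2,8) — EXIT via right edge, pos 2

Answer: right 2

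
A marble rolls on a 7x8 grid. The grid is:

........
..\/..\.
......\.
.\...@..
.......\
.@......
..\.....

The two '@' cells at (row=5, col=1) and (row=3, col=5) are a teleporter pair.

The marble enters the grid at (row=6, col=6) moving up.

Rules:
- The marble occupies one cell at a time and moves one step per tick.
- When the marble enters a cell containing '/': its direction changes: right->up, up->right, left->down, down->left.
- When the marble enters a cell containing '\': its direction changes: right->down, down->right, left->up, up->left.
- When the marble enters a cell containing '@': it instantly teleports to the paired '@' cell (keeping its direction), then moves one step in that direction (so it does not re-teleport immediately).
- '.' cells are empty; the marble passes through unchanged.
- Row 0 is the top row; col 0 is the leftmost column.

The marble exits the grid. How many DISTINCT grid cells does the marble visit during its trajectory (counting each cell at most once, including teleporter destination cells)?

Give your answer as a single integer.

Step 1: enter (6,6), '.' pass, move up to (5,6)
Step 2: enter (5,6), '.' pass, move up to (4,6)
Step 3: enter (4,6), '.' pass, move up to (3,6)
Step 4: enter (3,6), '.' pass, move up to (2,6)
Step 5: enter (2,6), '\' deflects up->left, move left to (2,5)
Step 6: enter (2,5), '.' pass, move left to (2,4)
Step 7: enter (2,4), '.' pass, move left to (2,3)
Step 8: enter (2,3), '.' pass, move left to (2,2)
Step 9: enter (2,2), '.' pass, move left to (2,1)
Step 10: enter (2,1), '.' pass, move left to (2,0)
Step 11: enter (2,0), '.' pass, move left to (2,-1)
Step 12: at (2,-1) — EXIT via left edge, pos 2
Distinct cells visited: 11 (path length 11)

Answer: 11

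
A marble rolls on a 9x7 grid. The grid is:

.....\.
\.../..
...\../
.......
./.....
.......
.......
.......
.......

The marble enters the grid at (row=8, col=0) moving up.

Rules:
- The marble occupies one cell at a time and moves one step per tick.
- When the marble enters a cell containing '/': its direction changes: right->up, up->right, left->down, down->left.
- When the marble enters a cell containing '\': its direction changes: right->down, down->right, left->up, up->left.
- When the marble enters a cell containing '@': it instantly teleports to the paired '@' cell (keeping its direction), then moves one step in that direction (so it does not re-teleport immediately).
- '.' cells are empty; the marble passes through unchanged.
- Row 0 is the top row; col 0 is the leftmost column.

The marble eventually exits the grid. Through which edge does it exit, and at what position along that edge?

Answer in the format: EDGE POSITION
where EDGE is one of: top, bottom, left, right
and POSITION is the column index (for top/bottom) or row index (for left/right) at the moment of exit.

Answer: left 1

Derivation:
Step 1: enter (8,0), '.' pass, move up to (7,0)
Step 2: enter (7,0), '.' pass, move up to (6,0)
Step 3: enter (6,0), '.' pass, move up to (5,0)
Step 4: enter (5,0), '.' pass, move up to (4,0)
Step 5: enter (4,0), '.' pass, move up to (3,0)
Step 6: enter (3,0), '.' pass, move up to (2,0)
Step 7: enter (2,0), '.' pass, move up to (1,0)
Step 8: enter (1,0), '\' deflects up->left, move left to (1,-1)
Step 9: at (1,-1) — EXIT via left edge, pos 1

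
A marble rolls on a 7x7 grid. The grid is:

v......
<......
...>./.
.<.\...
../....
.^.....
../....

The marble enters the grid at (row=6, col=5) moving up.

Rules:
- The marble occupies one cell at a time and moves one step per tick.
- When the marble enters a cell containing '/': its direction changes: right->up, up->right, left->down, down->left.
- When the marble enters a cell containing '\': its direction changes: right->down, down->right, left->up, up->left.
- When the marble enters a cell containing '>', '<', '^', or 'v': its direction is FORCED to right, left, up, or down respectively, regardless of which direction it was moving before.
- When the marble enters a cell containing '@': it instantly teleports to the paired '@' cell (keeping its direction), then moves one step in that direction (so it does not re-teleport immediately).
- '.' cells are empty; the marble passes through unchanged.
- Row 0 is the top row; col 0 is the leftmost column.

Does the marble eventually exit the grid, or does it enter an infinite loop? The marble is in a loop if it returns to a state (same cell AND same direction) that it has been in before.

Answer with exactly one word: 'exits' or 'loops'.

Answer: exits

Derivation:
Step 1: enter (6,5), '.' pass, move up to (5,5)
Step 2: enter (5,5), '.' pass, move up to (4,5)
Step 3: enter (4,5), '.' pass, move up to (3,5)
Step 4: enter (3,5), '.' pass, move up to (2,5)
Step 5: enter (2,5), '/' deflects up->right, move right to (2,6)
Step 6: enter (2,6), '.' pass, move right to (2,7)
Step 7: at (2,7) — EXIT via right edge, pos 2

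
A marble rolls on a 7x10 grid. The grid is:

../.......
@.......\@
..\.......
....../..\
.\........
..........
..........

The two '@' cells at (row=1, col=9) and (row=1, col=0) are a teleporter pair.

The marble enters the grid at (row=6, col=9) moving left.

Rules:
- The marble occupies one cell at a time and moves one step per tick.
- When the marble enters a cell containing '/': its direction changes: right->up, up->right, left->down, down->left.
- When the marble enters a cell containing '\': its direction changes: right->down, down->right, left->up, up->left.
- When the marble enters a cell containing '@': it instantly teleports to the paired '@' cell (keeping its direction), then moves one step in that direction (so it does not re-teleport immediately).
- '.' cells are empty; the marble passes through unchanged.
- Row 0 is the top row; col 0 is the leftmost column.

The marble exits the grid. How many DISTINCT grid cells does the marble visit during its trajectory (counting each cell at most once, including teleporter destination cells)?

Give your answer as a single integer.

Step 1: enter (6,9), '.' pass, move left to (6,8)
Step 2: enter (6,8), '.' pass, move left to (6,7)
Step 3: enter (6,7), '.' pass, move left to (6,6)
Step 4: enter (6,6), '.' pass, move left to (6,5)
Step 5: enter (6,5), '.' pass, move left to (6,4)
Step 6: enter (6,4), '.' pass, move left to (6,3)
Step 7: enter (6,3), '.' pass, move left to (6,2)
Step 8: enter (6,2), '.' pass, move left to (6,1)
Step 9: enter (6,1), '.' pass, move left to (6,0)
Step 10: enter (6,0), '.' pass, move left to (6,-1)
Step 11: at (6,-1) — EXIT via left edge, pos 6
Distinct cells visited: 10 (path length 10)

Answer: 10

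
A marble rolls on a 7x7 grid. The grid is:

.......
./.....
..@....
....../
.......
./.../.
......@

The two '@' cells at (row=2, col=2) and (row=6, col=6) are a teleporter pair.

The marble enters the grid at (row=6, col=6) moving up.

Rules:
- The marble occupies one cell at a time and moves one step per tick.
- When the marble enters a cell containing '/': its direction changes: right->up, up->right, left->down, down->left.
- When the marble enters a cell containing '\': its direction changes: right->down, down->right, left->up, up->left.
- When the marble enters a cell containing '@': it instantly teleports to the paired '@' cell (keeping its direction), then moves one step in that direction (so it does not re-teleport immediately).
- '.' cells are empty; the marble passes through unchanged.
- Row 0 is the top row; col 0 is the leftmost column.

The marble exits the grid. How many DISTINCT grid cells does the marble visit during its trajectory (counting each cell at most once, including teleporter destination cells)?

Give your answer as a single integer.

Step 1: enter (6,6), '@' teleport (6,6)->(2,2), also enter (2,2), move up to (1,2)
Step 2: enter (1,2), '.' pass, move up to (0,2)
Step 3: enter (0,2), '.' pass, move up to (-1,2)
Step 4: at (-1,2) — EXIT via top edge, pos 2
Distinct cells visited: 4 (path length 4)

Answer: 4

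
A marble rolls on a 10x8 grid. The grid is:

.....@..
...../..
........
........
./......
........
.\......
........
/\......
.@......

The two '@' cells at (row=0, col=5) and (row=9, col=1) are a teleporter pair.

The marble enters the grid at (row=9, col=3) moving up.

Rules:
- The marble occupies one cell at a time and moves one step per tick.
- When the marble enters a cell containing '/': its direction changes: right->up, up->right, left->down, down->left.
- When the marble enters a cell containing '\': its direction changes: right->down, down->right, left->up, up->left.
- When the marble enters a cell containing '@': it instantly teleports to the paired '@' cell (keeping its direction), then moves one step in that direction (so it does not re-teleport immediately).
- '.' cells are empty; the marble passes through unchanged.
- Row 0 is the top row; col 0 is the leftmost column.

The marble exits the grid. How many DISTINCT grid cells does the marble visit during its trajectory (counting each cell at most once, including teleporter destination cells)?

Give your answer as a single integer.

Answer: 10

Derivation:
Step 1: enter (9,3), '.' pass, move up to (8,3)
Step 2: enter (8,3), '.' pass, move up to (7,3)
Step 3: enter (7,3), '.' pass, move up to (6,3)
Step 4: enter (6,3), '.' pass, move up to (5,3)
Step 5: enter (5,3), '.' pass, move up to (4,3)
Step 6: enter (4,3), '.' pass, move up to (3,3)
Step 7: enter (3,3), '.' pass, move up to (2,3)
Step 8: enter (2,3), '.' pass, move up to (1,3)
Step 9: enter (1,3), '.' pass, move up to (0,3)
Step 10: enter (0,3), '.' pass, move up to (-1,3)
Step 11: at (-1,3) — EXIT via top edge, pos 3
Distinct cells visited: 10 (path length 10)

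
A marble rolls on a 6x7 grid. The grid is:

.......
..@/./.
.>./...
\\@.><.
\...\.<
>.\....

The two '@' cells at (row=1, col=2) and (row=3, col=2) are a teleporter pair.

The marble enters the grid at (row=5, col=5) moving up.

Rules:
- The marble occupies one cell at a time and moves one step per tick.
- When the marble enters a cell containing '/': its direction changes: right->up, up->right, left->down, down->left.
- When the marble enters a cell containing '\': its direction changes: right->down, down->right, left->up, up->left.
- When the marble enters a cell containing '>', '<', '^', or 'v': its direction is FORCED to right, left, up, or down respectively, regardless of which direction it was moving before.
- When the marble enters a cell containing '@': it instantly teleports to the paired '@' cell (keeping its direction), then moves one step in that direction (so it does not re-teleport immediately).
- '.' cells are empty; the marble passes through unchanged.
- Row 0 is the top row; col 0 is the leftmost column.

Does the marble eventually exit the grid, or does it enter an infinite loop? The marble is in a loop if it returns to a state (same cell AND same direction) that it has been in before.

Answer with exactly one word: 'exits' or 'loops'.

Step 1: enter (5,5), '.' pass, move up to (4,5)
Step 2: enter (4,5), '.' pass, move up to (3,5)
Step 3: enter (3,5), '<' forces up->left, move left to (3,4)
Step 4: enter (3,4), '>' forces left->right, move right to (3,5)
Step 5: enter (3,5), '<' forces right->left, move left to (3,4)
Step 6: at (3,4) dir=left — LOOP DETECTED (seen before)

Answer: loops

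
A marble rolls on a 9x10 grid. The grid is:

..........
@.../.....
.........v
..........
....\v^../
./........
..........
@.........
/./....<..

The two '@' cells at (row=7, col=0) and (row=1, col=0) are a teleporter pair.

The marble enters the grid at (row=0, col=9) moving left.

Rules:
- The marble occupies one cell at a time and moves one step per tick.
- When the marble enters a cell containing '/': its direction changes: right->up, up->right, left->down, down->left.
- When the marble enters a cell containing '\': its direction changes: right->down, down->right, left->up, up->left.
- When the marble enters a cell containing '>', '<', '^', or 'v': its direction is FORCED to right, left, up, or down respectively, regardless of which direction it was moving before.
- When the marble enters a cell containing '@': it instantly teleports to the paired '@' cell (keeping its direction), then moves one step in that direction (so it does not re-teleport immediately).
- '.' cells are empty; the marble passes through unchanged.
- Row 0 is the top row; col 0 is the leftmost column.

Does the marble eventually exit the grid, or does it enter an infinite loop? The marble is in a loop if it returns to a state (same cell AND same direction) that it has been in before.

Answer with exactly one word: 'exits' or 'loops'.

Answer: exits

Derivation:
Step 1: enter (0,9), '.' pass, move left to (0,8)
Step 2: enter (0,8), '.' pass, move left to (0,7)
Step 3: enter (0,7), '.' pass, move left to (0,6)
Step 4: enter (0,6), '.' pass, move left to (0,5)
Step 5: enter (0,5), '.' pass, move left to (0,4)
Step 6: enter (0,4), '.' pass, move left to (0,3)
Step 7: enter (0,3), '.' pass, move left to (0,2)
Step 8: enter (0,2), '.' pass, move left to (0,1)
Step 9: enter (0,1), '.' pass, move left to (0,0)
Step 10: enter (0,0), '.' pass, move left to (0,-1)
Step 11: at (0,-1) — EXIT via left edge, pos 0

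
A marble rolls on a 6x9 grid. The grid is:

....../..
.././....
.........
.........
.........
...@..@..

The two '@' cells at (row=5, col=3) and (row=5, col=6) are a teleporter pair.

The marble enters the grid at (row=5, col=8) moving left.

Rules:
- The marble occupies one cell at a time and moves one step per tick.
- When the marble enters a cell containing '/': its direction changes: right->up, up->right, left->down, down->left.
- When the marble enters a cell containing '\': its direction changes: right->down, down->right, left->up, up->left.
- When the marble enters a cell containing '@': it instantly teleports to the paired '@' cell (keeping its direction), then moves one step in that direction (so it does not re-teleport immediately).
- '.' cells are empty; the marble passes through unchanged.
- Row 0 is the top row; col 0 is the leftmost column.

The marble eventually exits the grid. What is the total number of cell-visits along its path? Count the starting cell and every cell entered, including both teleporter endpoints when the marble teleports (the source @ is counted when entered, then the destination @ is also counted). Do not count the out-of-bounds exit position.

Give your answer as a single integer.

Step 1: enter (5,8), '.' pass, move left to (5,7)
Step 2: enter (5,7), '.' pass, move left to (5,6)
Step 3: enter (5,6), '@' teleport (5,6)->(5,3), also enter (5,3), move left to (5,2)
Step 4: enter (5,2), '.' pass, move left to (5,1)
Step 5: enter (5,1), '.' pass, move left to (5,0)
Step 6: enter (5,0), '.' pass, move left to (5,-1)
Step 7: at (5,-1) — EXIT via left edge, pos 5
Path length (cell visits): 7

Answer: 7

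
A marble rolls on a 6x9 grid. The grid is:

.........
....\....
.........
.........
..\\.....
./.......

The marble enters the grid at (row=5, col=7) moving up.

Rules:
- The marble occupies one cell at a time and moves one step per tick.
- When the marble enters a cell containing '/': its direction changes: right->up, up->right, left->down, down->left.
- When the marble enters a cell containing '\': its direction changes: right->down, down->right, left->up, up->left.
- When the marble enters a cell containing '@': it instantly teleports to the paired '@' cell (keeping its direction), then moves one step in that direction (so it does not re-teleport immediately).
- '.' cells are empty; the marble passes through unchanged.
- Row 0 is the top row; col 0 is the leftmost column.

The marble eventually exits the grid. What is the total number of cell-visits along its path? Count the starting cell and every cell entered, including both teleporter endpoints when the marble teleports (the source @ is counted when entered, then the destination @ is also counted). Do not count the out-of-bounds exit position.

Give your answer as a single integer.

Step 1: enter (5,7), '.' pass, move up to (4,7)
Step 2: enter (4,7), '.' pass, move up to (3,7)
Step 3: enter (3,7), '.' pass, move up to (2,7)
Step 4: enter (2,7), '.' pass, move up to (1,7)
Step 5: enter (1,7), '.' pass, move up to (0,7)
Step 6: enter (0,7), '.' pass, move up to (-1,7)
Step 7: at (-1,7) — EXIT via top edge, pos 7
Path length (cell visits): 6

Answer: 6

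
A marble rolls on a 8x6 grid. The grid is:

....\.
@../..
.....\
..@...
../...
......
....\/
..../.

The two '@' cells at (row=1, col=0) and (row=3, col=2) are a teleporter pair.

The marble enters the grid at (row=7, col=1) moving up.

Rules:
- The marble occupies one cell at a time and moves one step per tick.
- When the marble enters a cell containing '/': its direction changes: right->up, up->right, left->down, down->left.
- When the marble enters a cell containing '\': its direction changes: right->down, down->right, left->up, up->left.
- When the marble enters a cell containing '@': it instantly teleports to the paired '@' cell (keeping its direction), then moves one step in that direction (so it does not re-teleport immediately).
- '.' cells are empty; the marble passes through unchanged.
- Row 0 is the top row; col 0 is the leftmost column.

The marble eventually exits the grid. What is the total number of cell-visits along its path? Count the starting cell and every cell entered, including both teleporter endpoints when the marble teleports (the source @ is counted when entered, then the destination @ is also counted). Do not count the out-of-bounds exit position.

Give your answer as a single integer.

Answer: 8

Derivation:
Step 1: enter (7,1), '.' pass, move up to (6,1)
Step 2: enter (6,1), '.' pass, move up to (5,1)
Step 3: enter (5,1), '.' pass, move up to (4,1)
Step 4: enter (4,1), '.' pass, move up to (3,1)
Step 5: enter (3,1), '.' pass, move up to (2,1)
Step 6: enter (2,1), '.' pass, move up to (1,1)
Step 7: enter (1,1), '.' pass, move up to (0,1)
Step 8: enter (0,1), '.' pass, move up to (-1,1)
Step 9: at (-1,1) — EXIT via top edge, pos 1
Path length (cell visits): 8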